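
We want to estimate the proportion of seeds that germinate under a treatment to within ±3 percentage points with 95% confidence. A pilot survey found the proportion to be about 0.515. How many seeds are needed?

For a proportion with margin E = 0.03 at 95% confidence, z = 1.960.
n = p̂(1−p̂)(z/E)² = 0.515 × 0.485 × (1.960/0.03)² = 1066.15
Round up: n = 1067.

1067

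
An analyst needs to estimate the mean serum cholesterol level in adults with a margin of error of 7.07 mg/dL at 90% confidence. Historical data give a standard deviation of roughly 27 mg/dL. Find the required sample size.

n = 40

For a mean, the margin of error is E = z·σ/√n, so n = (zσ/E)².
At 90% confidence, z = 1.645.
n = (1.645 × 27 / 7.07)² = 39.47
Round up: n = 40.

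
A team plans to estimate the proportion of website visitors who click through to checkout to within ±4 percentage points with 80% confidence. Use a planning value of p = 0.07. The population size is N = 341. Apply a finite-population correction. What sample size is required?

57

For a proportion with margin E = 0.04 at 80% confidence, z = 1.282.
n = p̂(1−p̂)(z/E)² = 0.07 × 0.93 × (1.282/0.04)² = 66.87 — call this n₀.
Finite-population correction with N = 341: n = n₀ / (1 + (n₀−1)/N) = 66.87 / 1.193 = 56.05
Round up: n = 57.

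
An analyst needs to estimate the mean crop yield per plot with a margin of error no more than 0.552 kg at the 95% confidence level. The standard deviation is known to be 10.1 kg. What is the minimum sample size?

For a mean, the margin of error is E = z·σ/√n, so n = (zσ/E)².
At 95% confidence, z = 1.960.
n = (1.960 × 10.1 / 0.552)² = 1286.11
Round up: n = 1287.

1287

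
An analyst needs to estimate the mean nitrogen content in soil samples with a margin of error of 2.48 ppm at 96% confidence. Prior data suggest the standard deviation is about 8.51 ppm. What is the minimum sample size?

n = 50

For a mean, the margin of error is E = z·σ/√n, so n = (zσ/E)².
At 96% confidence, z = 2.054.
n = (2.054 × 8.51 / 2.48)² = 49.68
Round up: n = 50.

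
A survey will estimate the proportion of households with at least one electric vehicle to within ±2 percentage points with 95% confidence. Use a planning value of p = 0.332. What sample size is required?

2130

For a proportion with margin E = 0.02 at 95% confidence, z = 1.960.
n = p̂(1−p̂)(z/E)² = 0.332 × 0.668 × (1.960/0.02)² = 2129.94
Round up: n = 2130.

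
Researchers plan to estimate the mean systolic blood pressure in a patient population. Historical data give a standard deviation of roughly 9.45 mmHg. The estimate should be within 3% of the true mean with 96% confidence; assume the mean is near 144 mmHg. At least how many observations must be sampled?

n = 21

For a mean, the margin of error is E = z·σ/√n, so n = (zσ/E)².
At 96% confidence, z = 2.054.
E = 3% of 144 = 4.32 mmHg.
n = (2.054 × 9.45 / 4.32)² = 20.19
Round up: n = 21.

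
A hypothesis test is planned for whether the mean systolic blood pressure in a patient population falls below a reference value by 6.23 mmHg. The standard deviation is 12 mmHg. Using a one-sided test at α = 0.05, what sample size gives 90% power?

For a one-sample z-test, n = ((z_α + z_β)·σ/δ)².
z_α = 1.645 (one-sided α = 0.05); z_β = 1.282 (power 90% → β = 0.1).
n = (2.927 × 12 / 6.23)² = 31.79
Round up: n = 32.

32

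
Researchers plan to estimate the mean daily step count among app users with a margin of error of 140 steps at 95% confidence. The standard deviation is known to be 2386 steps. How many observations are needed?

For a mean, the margin of error is E = z·σ/√n, so n = (zσ/E)².
At 95% confidence, z = 1.960.
n = (1.960 × 2386 / 140)² = 1115.83
Round up: n = 1116.

1116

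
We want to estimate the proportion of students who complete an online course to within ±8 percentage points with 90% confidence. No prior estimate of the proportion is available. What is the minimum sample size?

For a proportion with margin E = 0.08 at 90% confidence, z = 1.645.
With no prior estimate, use p = 0.5, which maximizes p(1−p) at 0.25.
n = 0.25 × (z/E)² = 0.25 × (1.645/0.08)² = 105.70
Round up: n = 106.

106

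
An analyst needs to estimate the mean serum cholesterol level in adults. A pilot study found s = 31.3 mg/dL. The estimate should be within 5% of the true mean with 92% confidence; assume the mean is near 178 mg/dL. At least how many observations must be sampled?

38

For a mean, the margin of error is E = z·σ/√n, so n = (zσ/E)².
At 92% confidence, z = 1.751.
E = 5% of 178 = 8.9 mg/dL.
n = (1.751 × 31.3 / 8.9)² = 37.92
Round up: n = 38.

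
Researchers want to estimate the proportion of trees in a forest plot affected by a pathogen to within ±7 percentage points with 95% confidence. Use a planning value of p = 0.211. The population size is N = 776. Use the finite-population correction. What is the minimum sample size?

For a proportion with margin E = 0.07 at 95% confidence, z = 1.960.
n = p̂(1−p̂)(z/E)² = 0.211 × 0.789 × (1.960/0.07)² = 130.52 — call this n₀.
Finite-population correction with N = 776: n = n₀ / (1 + (n₀−1)/N) = 130.52 / 1.167 = 111.84
Round up: n = 112.

112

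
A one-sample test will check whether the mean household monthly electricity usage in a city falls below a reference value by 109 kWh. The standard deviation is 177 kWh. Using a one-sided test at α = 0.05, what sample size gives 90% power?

23

For a one-sample z-test, n = ((z_α + z_β)·σ/δ)².
z_α = 1.645 (one-sided α = 0.05); z_β = 1.282 (power 90% → β = 0.1).
n = (2.927 × 177 / 109)² = 22.59
Round up: n = 23.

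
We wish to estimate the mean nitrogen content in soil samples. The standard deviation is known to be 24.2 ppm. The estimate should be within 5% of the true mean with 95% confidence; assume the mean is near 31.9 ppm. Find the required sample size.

For a mean, the margin of error is E = z·σ/√n, so n = (zσ/E)².
At 95% confidence, z = 1.960.
E = 5% of 31.9 = 1.595 ppm.
n = (1.960 × 24.2 / 1.595)² = 884.34
Round up: n = 885.

885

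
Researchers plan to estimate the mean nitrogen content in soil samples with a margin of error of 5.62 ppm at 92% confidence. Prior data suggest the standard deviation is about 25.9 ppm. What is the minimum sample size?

For a mean, the margin of error is E = z·σ/√n, so n = (zσ/E)².
At 92% confidence, z = 1.751.
n = (1.751 × 25.9 / 5.62)² = 65.12
Round up: n = 66.

66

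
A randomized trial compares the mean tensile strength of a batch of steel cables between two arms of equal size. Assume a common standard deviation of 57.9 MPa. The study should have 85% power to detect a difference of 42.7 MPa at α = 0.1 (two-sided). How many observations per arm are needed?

27 per group

For two equal groups, n per group = 2·((z_{α/2} + z_β)·σ/δ)².
z_{α/2} = 1.645; z_β = 1.036 (power 85%).
n = 2 × (2.681 × 57.9 / 42.7)² = 2 × 13.22 = 26.44
Round up: n = 27 per group.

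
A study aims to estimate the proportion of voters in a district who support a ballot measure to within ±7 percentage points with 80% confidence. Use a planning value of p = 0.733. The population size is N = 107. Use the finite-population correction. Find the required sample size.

For a proportion with margin E = 0.07 at 80% confidence, z = 1.282.
n = p̂(1−p̂)(z/E)² = 0.733 × 0.267 × (1.282/0.07)² = 65.64 — call this n₀.
Finite-population correction with N = 107: n = n₀ / (1 + (n₀−1)/N) = 65.64 / 1.604 = 40.92
Round up: n = 41.

41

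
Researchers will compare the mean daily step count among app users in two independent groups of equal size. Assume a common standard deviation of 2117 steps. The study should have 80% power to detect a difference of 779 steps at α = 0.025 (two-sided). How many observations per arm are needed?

For two equal groups, n per group = 2·((z_{α/2} + z_β)·σ/δ)².
z_{α/2} = 2.241; z_β = 0.842 (power 80%).
n = 2 × (3.083 × 2117 / 779)² = 2 × 70.20 = 140.40
Round up: n = 141 per group.

141 per group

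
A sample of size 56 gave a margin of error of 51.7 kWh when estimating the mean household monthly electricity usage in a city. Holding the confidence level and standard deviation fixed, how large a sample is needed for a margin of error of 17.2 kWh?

n = 506

Margin of error scales as 1/√n, so n₂ = n₁·(E₁/E₂)².
n₂ = 56 × (51.7/17.2)² = 56 × 9.035 = 505.96
Round up: n₂ = 506.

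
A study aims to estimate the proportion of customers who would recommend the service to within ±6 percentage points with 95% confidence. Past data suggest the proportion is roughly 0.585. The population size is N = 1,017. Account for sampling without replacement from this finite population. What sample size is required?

207

For a proportion with margin E = 0.06 at 95% confidence, z = 1.960.
n = p̂(1−p̂)(z/E)² = 0.585 × 0.415 × (1.960/0.06)² = 259.07 — call this n₀.
Finite-population correction with N = 1,017: n = n₀ / (1 + (n₀−1)/N) = 259.07 / 1.254 = 206.59
Round up: n = 207.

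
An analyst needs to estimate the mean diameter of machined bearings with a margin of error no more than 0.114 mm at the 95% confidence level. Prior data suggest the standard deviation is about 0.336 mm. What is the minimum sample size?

34

For a mean, the margin of error is E = z·σ/√n, so n = (zσ/E)².
At 95% confidence, z = 1.960.
n = (1.960 × 0.336 / 0.114)² = 33.37
Round up: n = 34.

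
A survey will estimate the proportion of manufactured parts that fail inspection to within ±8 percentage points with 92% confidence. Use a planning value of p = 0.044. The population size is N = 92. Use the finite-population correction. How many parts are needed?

n = 17

For a proportion with margin E = 0.08 at 92% confidence, z = 1.751.
n = p̂(1−p̂)(z/E)² = 0.044 × 0.956 × (1.751/0.08)² = 20.15 — call this n₀.
Finite-population correction with N = 92: n = n₀ / (1 + (n₀−1)/N) = 20.15 / 1.208 = 16.68
Round up: n = 17.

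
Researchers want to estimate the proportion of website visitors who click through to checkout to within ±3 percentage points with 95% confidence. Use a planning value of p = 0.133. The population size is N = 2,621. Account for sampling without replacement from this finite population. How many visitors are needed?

n = 415

For a proportion with margin E = 0.03 at 95% confidence, z = 1.960.
n = p̂(1−p̂)(z/E)² = 0.133 × 0.867 × (1.960/0.03)² = 492.20 — call this n₀.
Finite-population correction with N = 2,621: n = n₀ / (1 + (n₀−1)/N) = 492.20 / 1.187 = 414.66
Round up: n = 415.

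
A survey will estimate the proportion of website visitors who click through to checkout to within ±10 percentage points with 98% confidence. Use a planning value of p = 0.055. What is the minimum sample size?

29

For a proportion with margin E = 0.1 at 98% confidence, z = 2.326.
n = p̂(1−p̂)(z/E)² = 0.055 × 0.945 × (2.326/0.1)² = 28.12
Round up: n = 29.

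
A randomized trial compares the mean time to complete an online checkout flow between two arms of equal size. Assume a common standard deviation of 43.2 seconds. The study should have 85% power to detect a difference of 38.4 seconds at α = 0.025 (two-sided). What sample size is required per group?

28 per group

For two equal groups, n per group = 2·((z_{α/2} + z_β)·σ/δ)².
z_{α/2} = 2.241; z_β = 1.036 (power 85%).
n = 2 × (3.277 × 43.2 / 38.4)² = 2 × 13.59 = 27.18
Round up: n = 28 per group.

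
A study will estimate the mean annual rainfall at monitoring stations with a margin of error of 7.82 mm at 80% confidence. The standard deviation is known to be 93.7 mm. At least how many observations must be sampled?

For a mean, the margin of error is E = z·σ/√n, so n = (zσ/E)².
At 80% confidence, z = 1.282.
n = (1.282 × 93.7 / 7.82)² = 235.96
Round up: n = 236.

n = 236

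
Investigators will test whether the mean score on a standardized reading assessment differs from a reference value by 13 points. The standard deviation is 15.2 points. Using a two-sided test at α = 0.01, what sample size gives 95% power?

25

For a one-sample z-test, n = ((z_{α/2} + z_β)·σ/δ)².
z_{α/2} = 2.576 (two-sided α = 0.01); z_β = 1.645 (power 95% → β = 0.05).
n = (4.221 × 15.2 / 13)² = 24.36
Round up: n = 25.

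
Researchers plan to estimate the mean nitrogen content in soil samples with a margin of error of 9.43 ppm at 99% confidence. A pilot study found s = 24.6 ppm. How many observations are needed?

For a mean, the margin of error is E = z·σ/√n, so n = (zσ/E)².
At 99% confidence, z = 2.576.
n = (2.576 × 24.6 / 9.43)² = 45.16
Round up: n = 46.

n = 46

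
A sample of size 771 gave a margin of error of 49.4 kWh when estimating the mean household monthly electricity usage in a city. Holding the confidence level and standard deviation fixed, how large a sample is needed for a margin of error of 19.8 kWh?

Margin of error scales as 1/√n, so n₂ = n₁·(E₁/E₂)².
n₂ = 771 × (49.4/19.8)² = 771 × 6.225 = 4799.47
Round up: n₂ = 4800.

4800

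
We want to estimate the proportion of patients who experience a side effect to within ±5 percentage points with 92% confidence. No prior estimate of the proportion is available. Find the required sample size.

307

For a proportion with margin E = 0.05 at 92% confidence, z = 1.751.
With no prior estimate, use p = 0.5, which maximizes p(1−p) at 0.25.
n = 0.25 × (z/E)² = 0.25 × (1.751/0.05)² = 306.60
Round up: n = 307.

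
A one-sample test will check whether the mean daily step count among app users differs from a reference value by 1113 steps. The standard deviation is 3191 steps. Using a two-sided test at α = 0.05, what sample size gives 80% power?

65

For a one-sample z-test, n = ((z_{α/2} + z_β)·σ/δ)².
z_{α/2} = 1.960 (two-sided α = 0.05); z_β = 0.842 (power 80% → β = 0.2).
n = (2.802 × 3191 / 1113)² = 64.54
Round up: n = 65.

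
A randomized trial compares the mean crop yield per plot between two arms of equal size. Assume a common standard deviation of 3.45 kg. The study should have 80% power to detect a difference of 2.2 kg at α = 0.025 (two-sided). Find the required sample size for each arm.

47 per group

For two equal groups, n per group = 2·((z_{α/2} + z_β)·σ/δ)².
z_{α/2} = 2.241; z_β = 0.842 (power 80%).
n = 2 × (3.083 × 3.45 / 2.2)² = 2 × 23.37 = 46.74
Round up: n = 47 per group.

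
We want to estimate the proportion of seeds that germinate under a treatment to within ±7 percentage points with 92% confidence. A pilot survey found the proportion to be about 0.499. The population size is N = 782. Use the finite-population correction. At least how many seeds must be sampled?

For a proportion with margin E = 0.07 at 92% confidence, z = 1.751.
n = p̂(1−p̂)(z/E)² = 0.499 × 0.501 × (1.751/0.07)² = 156.43 — call this n₀.
Finite-population correction with N = 782: n = n₀ / (1 + (n₀−1)/N) = 156.43 / 1.199 = 130.47
Round up: n = 131.

131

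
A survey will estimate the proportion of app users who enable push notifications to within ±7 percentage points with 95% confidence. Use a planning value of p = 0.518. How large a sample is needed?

For a proportion with margin E = 0.07 at 95% confidence, z = 1.960.
n = p̂(1−p̂)(z/E)² = 0.518 × 0.482 × (1.960/0.07)² = 195.75
Round up: n = 196.

n = 196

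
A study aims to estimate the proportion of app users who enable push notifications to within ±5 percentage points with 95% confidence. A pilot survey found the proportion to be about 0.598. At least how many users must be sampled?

370

For a proportion with margin E = 0.05 at 95% confidence, z = 1.960.
n = p̂(1−p̂)(z/E)² = 0.598 × 0.402 × (1.960/0.05)² = 369.40
Round up: n = 370.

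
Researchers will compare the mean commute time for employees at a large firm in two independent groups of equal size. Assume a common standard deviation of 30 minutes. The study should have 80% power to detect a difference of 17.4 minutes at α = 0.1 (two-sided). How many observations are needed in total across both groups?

74 total

For two equal groups, n per group = 2·((z_{α/2} + z_β)·σ/δ)².
z_{α/2} = 1.645; z_β = 0.842 (power 80%).
n = 2 × (2.487 × 30 / 17.4)² = 2 × 18.39 = 36.78
Round up: n = 37 per group.
Total across both groups: 2 × 37 = 74.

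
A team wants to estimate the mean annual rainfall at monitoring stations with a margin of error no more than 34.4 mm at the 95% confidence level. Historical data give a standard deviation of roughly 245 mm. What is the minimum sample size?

195

For a mean, the margin of error is E = z·σ/√n, so n = (zσ/E)².
At 95% confidence, z = 1.960.
n = (1.960 × 245 / 34.4)² = 194.86
Round up: n = 195.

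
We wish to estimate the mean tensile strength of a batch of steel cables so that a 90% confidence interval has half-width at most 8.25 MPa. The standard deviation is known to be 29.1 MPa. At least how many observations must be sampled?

34

For a mean, the margin of error is E = z·σ/√n, so n = (zσ/E)².
At 90% confidence, z = 1.645.
n = (1.645 × 29.1 / 8.25)² = 33.67
Round up: n = 34.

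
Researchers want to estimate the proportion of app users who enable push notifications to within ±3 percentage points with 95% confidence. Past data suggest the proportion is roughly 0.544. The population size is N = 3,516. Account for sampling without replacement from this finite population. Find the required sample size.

814

For a proportion with margin E = 0.03 at 95% confidence, z = 1.960.
n = p̂(1−p̂)(z/E)² = 0.544 × 0.456 × (1.960/0.03)² = 1058.85 — call this n₀.
Finite-population correction with N = 3,516: n = n₀ / (1 + (n₀−1)/N) = 1058.85 / 1.301 = 813.87
Round up: n = 814.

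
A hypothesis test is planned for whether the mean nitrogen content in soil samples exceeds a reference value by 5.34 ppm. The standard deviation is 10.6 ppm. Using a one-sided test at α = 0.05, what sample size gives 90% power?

For a one-sample z-test, n = ((z_α + z_β)·σ/δ)².
z_α = 1.645 (one-sided α = 0.05); z_β = 1.282 (power 90% → β = 0.1).
n = (2.927 × 10.6 / 5.34)² = 33.76
Round up: n = 34.

34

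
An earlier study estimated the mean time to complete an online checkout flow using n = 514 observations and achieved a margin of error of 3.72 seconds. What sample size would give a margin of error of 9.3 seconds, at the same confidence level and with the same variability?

Margin of error scales as 1/√n, so n₂ = n₁·(E₁/E₂)².
n₂ = 514 × (3.72/9.3)² = 514 × 0.16 = 82.24
Round up: n₂ = 83.

n = 83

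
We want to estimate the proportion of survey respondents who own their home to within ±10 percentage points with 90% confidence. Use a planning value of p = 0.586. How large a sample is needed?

For a proportion with margin E = 0.1 at 90% confidence, z = 1.645.
n = p̂(1−p̂)(z/E)² = 0.586 × 0.414 × (1.645/0.1)² = 65.65
Round up: n = 66.

66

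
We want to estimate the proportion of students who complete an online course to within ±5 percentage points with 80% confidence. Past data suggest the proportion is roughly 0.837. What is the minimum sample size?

90

For a proportion with margin E = 0.05 at 80% confidence, z = 1.282.
n = p̂(1−p̂)(z/E)² = 0.837 × 0.163 × (1.282/0.05)² = 89.69
Round up: n = 90.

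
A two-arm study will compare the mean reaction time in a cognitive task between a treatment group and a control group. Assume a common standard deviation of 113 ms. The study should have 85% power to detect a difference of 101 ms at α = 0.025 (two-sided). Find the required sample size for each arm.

27 per group

For two equal groups, n per group = 2·((z_{α/2} + z_β)·σ/δ)².
z_{α/2} = 2.241; z_β = 1.036 (power 85%).
n = 2 × (3.277 × 113 / 101)² = 2 × 13.44 = 26.88
Round up: n = 27 per group.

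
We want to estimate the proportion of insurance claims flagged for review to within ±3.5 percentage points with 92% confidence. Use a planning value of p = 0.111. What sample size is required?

For a proportion with margin E = 0.035 at 92% confidence, z = 1.751.
n = p̂(1−p̂)(z/E)² = 0.111 × 0.889 × (1.751/0.035)² = 246.98
Round up: n = 247.

247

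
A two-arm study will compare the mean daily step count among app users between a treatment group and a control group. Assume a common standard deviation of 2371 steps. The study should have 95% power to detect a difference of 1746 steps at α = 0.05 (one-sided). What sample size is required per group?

40 per group

For two equal groups, n per group = 2·((z_α + z_β)·σ/δ)².
z_α = 1.645; z_β = 1.645 (power 95%).
n = 2 × (3.290 × 2371 / 1746)² = 2 × 19.96 = 39.92
Round up: n = 40 per group.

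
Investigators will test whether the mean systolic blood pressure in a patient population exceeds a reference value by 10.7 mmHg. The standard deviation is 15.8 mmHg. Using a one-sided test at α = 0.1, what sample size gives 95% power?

19

For a one-sample z-test, n = ((z_α + z_β)·σ/δ)².
z_α = 1.282 (one-sided α = 0.1); z_β = 1.645 (power 95% → β = 0.05).
n = (2.927 × 15.8 / 10.7)² = 18.68
Round up: n = 19.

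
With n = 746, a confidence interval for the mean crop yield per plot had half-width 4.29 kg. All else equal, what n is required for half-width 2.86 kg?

1679

Margin of error scales as 1/√n, so n₂ = n₁·(E₁/E₂)².
n₂ = 746 × (4.29/2.86)² = 746 × 2.25 = 1678.50
Round up: n₂ = 1679.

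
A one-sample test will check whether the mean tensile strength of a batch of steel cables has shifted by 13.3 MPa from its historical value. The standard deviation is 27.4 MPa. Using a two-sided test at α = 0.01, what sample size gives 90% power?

64

For a one-sample z-test, n = ((z_{α/2} + z_β)·σ/δ)².
z_{α/2} = 2.576 (two-sided α = 0.01); z_β = 1.282 (power 90% → β = 0.1).
n = (3.858 × 27.4 / 13.3)² = 63.17
Round up: n = 64.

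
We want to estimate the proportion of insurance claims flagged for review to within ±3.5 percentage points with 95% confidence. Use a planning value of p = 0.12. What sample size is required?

n = 332

For a proportion with margin E = 0.035 at 95% confidence, z = 1.960.
n = p̂(1−p̂)(z/E)² = 0.12 × 0.88 × (1.960/0.035)² = 331.16
Round up: n = 332.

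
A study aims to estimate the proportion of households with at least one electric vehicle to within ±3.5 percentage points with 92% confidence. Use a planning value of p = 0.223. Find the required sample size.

n = 434

For a proportion with margin E = 0.035 at 92% confidence, z = 1.751.
n = p̂(1−p̂)(z/E)² = 0.223 × 0.777 × (1.751/0.035)² = 433.67
Round up: n = 434.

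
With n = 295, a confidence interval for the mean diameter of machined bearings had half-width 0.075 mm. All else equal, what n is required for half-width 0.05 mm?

Margin of error scales as 1/√n, so n₂ = n₁·(E₁/E₂)².
n₂ = 295 × (0.075/0.05)² = 295 × 2.25 = 663.75
Round up: n₂ = 664.

n = 664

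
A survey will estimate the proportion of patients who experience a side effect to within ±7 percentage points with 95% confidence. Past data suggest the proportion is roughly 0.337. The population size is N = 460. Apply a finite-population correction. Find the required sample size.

For a proportion with margin E = 0.07 at 95% confidence, z = 1.960.
n = p̂(1−p̂)(z/E)² = 0.337 × 0.663 × (1.960/0.07)² = 175.17 — call this n₀.
Finite-population correction with N = 460: n = n₀ / (1 + (n₀−1)/N) = 175.17 / 1.379 = 127.03
Round up: n = 128.

128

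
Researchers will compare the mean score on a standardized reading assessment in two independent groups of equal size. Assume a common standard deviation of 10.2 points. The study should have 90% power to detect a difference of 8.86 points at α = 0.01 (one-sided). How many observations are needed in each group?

For two equal groups, n per group = 2·((z_α + z_β)·σ/δ)².
z_α = 2.326; z_β = 1.282 (power 90%).
n = 2 × (3.608 × 10.2 / 8.86)² = 2 × 17.25 = 34.50
Round up: n = 35 per group.

35 per group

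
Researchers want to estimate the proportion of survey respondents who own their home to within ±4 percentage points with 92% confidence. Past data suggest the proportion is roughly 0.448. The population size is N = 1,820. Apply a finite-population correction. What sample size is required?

For a proportion with margin E = 0.04 at 92% confidence, z = 1.751.
n = p̂(1−p̂)(z/E)² = 0.448 × 0.552 × (1.751/0.04)² = 473.88 — call this n₀.
Finite-population correction with N = 1,820: n = n₀ / (1 + (n₀−1)/N) = 473.88 / 1.26 = 376.10
Round up: n = 377.

377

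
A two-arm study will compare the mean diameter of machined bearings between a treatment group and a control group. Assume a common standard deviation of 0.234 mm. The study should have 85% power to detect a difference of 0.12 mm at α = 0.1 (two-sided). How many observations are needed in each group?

55 per group

For two equal groups, n per group = 2·((z_{α/2} + z_β)·σ/δ)².
z_{α/2} = 1.645; z_β = 1.036 (power 85%).
n = 2 × (2.681 × 0.234 / 0.12)² = 2 × 27.33 = 54.66
Round up: n = 55 per group.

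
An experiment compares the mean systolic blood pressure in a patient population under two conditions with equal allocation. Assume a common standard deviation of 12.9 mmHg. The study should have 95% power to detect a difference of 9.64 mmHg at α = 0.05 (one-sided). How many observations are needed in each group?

39 per group

For two equal groups, n per group = 2·((z_α + z_β)·σ/δ)².
z_α = 1.645; z_β = 1.645 (power 95%).
n = 2 × (3.290 × 12.9 / 9.64)² = 2 × 19.38 = 38.76
Round up: n = 39 per group.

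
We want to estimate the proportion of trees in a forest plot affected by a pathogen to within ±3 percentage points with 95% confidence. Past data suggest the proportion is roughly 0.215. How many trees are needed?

n = 721

For a proportion with margin E = 0.03 at 95% confidence, z = 1.960.
n = p̂(1−p̂)(z/E)² = 0.215 × 0.785 × (1.960/0.03)² = 720.41
Round up: n = 721.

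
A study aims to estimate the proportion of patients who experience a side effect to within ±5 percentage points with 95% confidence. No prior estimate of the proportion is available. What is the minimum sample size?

For a proportion with margin E = 0.05 at 95% confidence, z = 1.960.
With no prior estimate, use p = 0.5, which maximizes p(1−p) at 0.25.
n = 0.25 × (z/E)² = 0.25 × (1.960/0.05)² = 384.16
Round up: n = 385.

385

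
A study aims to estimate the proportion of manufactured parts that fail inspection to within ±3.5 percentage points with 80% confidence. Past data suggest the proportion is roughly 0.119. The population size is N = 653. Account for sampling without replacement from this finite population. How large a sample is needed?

For a proportion with margin E = 0.035 at 80% confidence, z = 1.282.
n = p̂(1−p̂)(z/E)² = 0.119 × 0.881 × (1.282/0.035)² = 140.66 — call this n₀.
Finite-population correction with N = 653: n = n₀ / (1 + (n₀−1)/N) = 140.66 / 1.214 = 115.86
Round up: n = 116.

n = 116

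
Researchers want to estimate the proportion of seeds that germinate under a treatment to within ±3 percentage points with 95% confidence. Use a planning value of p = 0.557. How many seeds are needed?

For a proportion with margin E = 0.03 at 95% confidence, z = 1.960.
n = p̂(1−p̂)(z/E)² = 0.557 × 0.443 × (1.960/0.03)² = 1053.24
Round up: n = 1054.

1054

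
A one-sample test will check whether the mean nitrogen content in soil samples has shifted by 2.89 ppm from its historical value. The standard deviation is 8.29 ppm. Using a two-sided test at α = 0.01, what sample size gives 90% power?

n = 123

For a one-sample z-test, n = ((z_{α/2} + z_β)·σ/δ)².
z_{α/2} = 2.576 (two-sided α = 0.01); z_β = 1.282 (power 90% → β = 0.1).
n = (3.858 × 8.29 / 2.89)² = 122.47
Round up: n = 123.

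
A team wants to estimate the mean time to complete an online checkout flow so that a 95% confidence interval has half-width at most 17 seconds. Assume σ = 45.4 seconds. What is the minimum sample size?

28

For a mean, the margin of error is E = z·σ/√n, so n = (zσ/E)².
At 95% confidence, z = 1.960.
n = (1.960 × 45.4 / 17)² = 27.40
Round up: n = 28.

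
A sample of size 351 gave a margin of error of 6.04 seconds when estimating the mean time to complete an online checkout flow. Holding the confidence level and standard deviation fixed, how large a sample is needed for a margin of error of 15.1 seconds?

57

Margin of error scales as 1/√n, so n₂ = n₁·(E₁/E₂)².
n₂ = 351 × (6.04/15.1)² = 351 × 0.16 = 56.16
Round up: n₂ = 57.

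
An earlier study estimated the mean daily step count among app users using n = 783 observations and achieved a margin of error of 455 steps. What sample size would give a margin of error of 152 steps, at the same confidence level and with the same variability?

7017

Margin of error scales as 1/√n, so n₂ = n₁·(E₁/E₂)².
n₂ = 783 × (455/152)² = 783 × 8.961 = 7016.46
Round up: n₂ = 7017.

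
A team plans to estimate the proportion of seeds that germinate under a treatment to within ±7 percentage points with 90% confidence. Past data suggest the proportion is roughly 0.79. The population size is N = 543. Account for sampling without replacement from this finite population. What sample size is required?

79

For a proportion with margin E = 0.07 at 90% confidence, z = 1.645.
n = p̂(1−p̂)(z/E)² = 0.79 × 0.21 × (1.645/0.07)² = 91.62 — call this n₀.
Finite-population correction with N = 543: n = n₀ / (1 + (n₀−1)/N) = 91.62 / 1.167 = 78.51
Round up: n = 79.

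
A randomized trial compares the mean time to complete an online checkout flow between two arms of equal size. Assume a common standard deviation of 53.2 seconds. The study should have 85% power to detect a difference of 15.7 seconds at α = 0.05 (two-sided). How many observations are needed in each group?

207 per group

For two equal groups, n per group = 2·((z_{α/2} + z_β)·σ/δ)².
z_{α/2} = 1.960; z_β = 1.036 (power 85%).
n = 2 × (2.996 × 53.2 / 15.7)² = 2 × 103.06 = 206.12
Round up: n = 207 per group.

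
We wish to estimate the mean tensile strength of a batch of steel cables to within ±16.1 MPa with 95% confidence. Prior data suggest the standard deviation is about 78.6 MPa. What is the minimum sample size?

n = 92

For a mean, the margin of error is E = z·σ/√n, so n = (zσ/E)².
At 95% confidence, z = 1.960.
n = (1.960 × 78.6 / 16.1)² = 91.56
Round up: n = 92.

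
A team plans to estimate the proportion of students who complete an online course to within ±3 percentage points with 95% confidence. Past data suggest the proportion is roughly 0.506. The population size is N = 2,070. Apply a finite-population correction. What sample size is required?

705

For a proportion with margin E = 0.03 at 95% confidence, z = 1.960.
n = p̂(1−p̂)(z/E)² = 0.506 × 0.494 × (1.960/0.03)² = 1066.96 — call this n₀.
Finite-population correction with N = 2,070: n = n₀ / (1 + (n₀−1)/N) = 1066.96 / 1.515 = 704.26
Round up: n = 705.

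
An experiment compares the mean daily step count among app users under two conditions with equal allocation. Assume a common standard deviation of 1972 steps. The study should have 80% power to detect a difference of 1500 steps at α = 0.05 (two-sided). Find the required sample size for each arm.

28 per group

For two equal groups, n per group = 2·((z_{α/2} + z_β)·σ/δ)².
z_{α/2} = 1.960; z_β = 0.842 (power 80%).
n = 2 × (2.802 × 1972 / 1500)² = 2 × 13.57 = 27.14
Round up: n = 28 per group.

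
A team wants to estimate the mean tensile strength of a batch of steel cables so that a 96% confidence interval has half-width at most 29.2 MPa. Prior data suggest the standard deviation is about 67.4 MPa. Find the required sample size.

23

For a mean, the margin of error is E = z·σ/√n, so n = (zσ/E)².
At 96% confidence, z = 2.054.
n = (2.054 × 67.4 / 29.2)² = 22.48
Round up: n = 23.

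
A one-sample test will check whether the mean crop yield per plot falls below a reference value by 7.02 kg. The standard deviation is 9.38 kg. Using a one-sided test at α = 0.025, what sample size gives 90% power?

19

For a one-sample z-test, n = ((z_α + z_β)·σ/δ)².
z_α = 1.960 (one-sided α = 0.025); z_β = 1.282 (power 90% → β = 0.1).
n = (3.242 × 9.38 / 7.02)² = 18.77
Round up: n = 19.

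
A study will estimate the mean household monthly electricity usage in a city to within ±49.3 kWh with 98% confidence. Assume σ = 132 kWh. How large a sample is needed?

For a mean, the margin of error is E = z·σ/√n, so n = (zσ/E)².
At 98% confidence, z = 2.326.
n = (2.326 × 132 / 49.3)² = 38.79
Round up: n = 39.

n = 39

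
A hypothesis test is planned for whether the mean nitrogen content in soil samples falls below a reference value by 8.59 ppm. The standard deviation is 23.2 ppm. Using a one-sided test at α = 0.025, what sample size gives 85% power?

n = 66

For a one-sample z-test, n = ((z_α + z_β)·σ/δ)².
z_α = 1.960 (one-sided α = 0.025); z_β = 1.036 (power 85% → β = 0.15).
n = (2.996 × 23.2 / 8.59)² = 65.47
Round up: n = 66.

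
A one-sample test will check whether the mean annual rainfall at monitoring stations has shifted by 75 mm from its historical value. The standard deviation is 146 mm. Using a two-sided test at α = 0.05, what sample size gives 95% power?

For a one-sample z-test, n = ((z_{α/2} + z_β)·σ/δ)².
z_{α/2} = 1.960 (two-sided α = 0.05); z_β = 1.645 (power 95% → β = 0.05).
n = (3.605 × 146 / 75)² = 49.25
Round up: n = 50.

50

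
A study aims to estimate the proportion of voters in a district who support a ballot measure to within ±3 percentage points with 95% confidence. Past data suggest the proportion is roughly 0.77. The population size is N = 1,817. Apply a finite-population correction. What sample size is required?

535

For a proportion with margin E = 0.03 at 95% confidence, z = 1.960.
n = p̂(1−p̂)(z/E)² = 0.77 × 0.23 × (1.960/0.03)² = 755.94 — call this n₀.
Finite-population correction with N = 1,817: n = n₀ / (1 + (n₀−1)/N) = 755.94 / 1.415 = 534.23
Round up: n = 535.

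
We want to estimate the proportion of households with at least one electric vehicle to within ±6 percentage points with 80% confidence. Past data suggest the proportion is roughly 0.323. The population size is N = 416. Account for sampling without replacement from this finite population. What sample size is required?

81

For a proportion with margin E = 0.06 at 80% confidence, z = 1.282.
n = p̂(1−p̂)(z/E)² = 0.323 × 0.677 × (1.282/0.06)² = 99.83 — call this n₀.
Finite-population correction with N = 416: n = n₀ / (1 + (n₀−1)/N) = 99.83 / 1.238 = 80.64
Round up: n = 81.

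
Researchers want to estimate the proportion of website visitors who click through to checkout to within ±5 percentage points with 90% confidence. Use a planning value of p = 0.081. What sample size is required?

For a proportion with margin E = 0.05 at 90% confidence, z = 1.645.
n = p̂(1−p̂)(z/E)² = 0.081 × 0.919 × (1.645/0.05)² = 80.57
Round up: n = 81.

81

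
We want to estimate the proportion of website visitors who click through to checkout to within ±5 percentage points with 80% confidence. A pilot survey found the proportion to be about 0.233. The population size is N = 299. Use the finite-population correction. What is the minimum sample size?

85

For a proportion with margin E = 0.05 at 80% confidence, z = 1.282.
n = p̂(1−p̂)(z/E)² = 0.233 × 0.767 × (1.282/0.05)² = 117.49 — call this n₀.
Finite-population correction with N = 299: n = n₀ / (1 + (n₀−1)/N) = 117.49 / 1.39 = 84.53
Round up: n = 85.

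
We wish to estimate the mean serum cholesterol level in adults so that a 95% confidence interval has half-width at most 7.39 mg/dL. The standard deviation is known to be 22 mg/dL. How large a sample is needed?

For a mean, the margin of error is E = z·σ/√n, so n = (zσ/E)².
At 95% confidence, z = 1.960.
n = (1.960 × 22 / 7.39)² = 34.05
Round up: n = 35.

35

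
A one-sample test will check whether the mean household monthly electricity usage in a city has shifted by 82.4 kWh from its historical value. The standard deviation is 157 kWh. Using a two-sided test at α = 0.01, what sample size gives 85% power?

For a one-sample z-test, n = ((z_{α/2} + z_β)·σ/δ)².
z_{α/2} = 2.576 (two-sided α = 0.01); z_β = 1.036 (power 85% → β = 0.15).
n = (3.612 × 157 / 82.4)² = 47.36
Round up: n = 48.

n = 48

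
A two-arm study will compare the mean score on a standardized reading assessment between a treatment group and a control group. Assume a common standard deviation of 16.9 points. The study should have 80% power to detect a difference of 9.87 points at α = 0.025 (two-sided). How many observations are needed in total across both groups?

112 total

For two equal groups, n per group = 2·((z_{α/2} + z_β)·σ/δ)².
z_{α/2} = 2.241; z_β = 0.842 (power 80%).
n = 2 × (3.083 × 16.9 / 9.87)² = 2 × 27.87 = 55.74
Round up: n = 56 per group.
Total across both groups: 2 × 56 = 112.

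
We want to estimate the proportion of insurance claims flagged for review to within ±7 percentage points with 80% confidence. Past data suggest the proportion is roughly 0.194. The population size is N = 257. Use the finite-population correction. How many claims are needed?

For a proportion with margin E = 0.07 at 80% confidence, z = 1.282.
n = p̂(1−p̂)(z/E)² = 0.194 × 0.806 × (1.282/0.07)² = 52.45 — call this n₀.
Finite-population correction with N = 257: n = n₀ / (1 + (n₀−1)/N) = 52.45 / 1.2 = 43.71
Round up: n = 44.

n = 44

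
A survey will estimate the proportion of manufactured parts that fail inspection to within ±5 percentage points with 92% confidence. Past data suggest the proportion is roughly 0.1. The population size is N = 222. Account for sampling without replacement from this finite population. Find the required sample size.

74

For a proportion with margin E = 0.05 at 92% confidence, z = 1.751.
n = p̂(1−p̂)(z/E)² = 0.1 × 0.9 × (1.751/0.05)² = 110.38 — call this n₀.
Finite-population correction with N = 222: n = n₀ / (1 + (n₀−1)/N) = 110.38 / 1.493 = 73.93
Round up: n = 74.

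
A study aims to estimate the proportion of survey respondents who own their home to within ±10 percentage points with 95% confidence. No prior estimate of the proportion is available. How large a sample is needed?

For a proportion with margin E = 0.1 at 95% confidence, z = 1.960.
With no prior estimate, use p = 0.5, which maximizes p(1−p) at 0.25.
n = 0.25 × (z/E)² = 0.25 × (1.960/0.1)² = 96.04
Round up: n = 97.

97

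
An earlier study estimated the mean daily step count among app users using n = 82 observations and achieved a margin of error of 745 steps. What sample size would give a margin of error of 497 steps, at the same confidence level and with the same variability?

Margin of error scales as 1/√n, so n₂ = n₁·(E₁/E₂)².
n₂ = 82 × (745/497)² = 82 × 2.247 = 184.25
Round up: n₂ = 185.

n = 185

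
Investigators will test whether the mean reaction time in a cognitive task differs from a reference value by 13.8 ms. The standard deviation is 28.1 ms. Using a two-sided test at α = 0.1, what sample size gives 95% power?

45

For a one-sample z-test, n = ((z_{α/2} + z_β)·σ/δ)².
z_{α/2} = 1.645 (two-sided α = 0.1); z_β = 1.645 (power 95% → β = 0.05).
n = (3.290 × 28.1 / 13.8)² = 44.88
Round up: n = 45.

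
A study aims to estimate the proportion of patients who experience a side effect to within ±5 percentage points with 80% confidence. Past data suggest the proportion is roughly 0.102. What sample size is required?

For a proportion with margin E = 0.05 at 80% confidence, z = 1.282.
n = p̂(1−p̂)(z/E)² = 0.102 × 0.898 × (1.282/0.05)² = 60.22
Round up: n = 61.

61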